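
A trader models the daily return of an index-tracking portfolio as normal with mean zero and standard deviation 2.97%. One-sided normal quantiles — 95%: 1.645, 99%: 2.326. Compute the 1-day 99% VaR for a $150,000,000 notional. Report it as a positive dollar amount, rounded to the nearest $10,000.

VaR = z·σ = 2.326 × 2.97% = 6.908%.
On $150,000,000: 0.06908 × $150,000,000 = $10,362,000.

$10,360,000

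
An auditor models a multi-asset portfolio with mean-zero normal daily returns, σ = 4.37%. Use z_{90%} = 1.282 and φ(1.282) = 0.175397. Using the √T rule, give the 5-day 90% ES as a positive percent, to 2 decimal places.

17.14%

σ_{5d} = 4.37% × √5 = 9.772%.
ES multiplier = φ(z)/(1−α) = 0.175397/0.1 = 1.754.
ES = 9.772% × 1.754 = 17.140%.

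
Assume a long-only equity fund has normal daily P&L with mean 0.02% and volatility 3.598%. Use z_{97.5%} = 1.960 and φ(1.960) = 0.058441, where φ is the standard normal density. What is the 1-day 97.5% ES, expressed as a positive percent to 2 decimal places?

Tail multiplier: φ(z)/(1−α) = 0.058441 / 0.025 = 2.338.
ES = −(0.02%) + 3.598% × 2.338 = 8.392%.

8.39%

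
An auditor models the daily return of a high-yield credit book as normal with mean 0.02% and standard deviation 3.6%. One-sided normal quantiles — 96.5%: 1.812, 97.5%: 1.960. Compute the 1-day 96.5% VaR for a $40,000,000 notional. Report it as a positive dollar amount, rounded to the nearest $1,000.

$2,601,000

VaR = −μ + z·σ = −(0.02%) + 1.812 × 3.6% = 6.503%.
On $40,000,000: 0.06503 × $40,000,000 = $2,601,200.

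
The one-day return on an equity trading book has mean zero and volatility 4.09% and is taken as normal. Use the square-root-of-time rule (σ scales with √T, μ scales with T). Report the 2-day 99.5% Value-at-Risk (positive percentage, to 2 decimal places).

14.90%

At 99.5%, z = 2.576.
σ_{2d} = 4.09% × √2 = 5.784%.
VaR = 2.576 × 5.784% = 14.900%.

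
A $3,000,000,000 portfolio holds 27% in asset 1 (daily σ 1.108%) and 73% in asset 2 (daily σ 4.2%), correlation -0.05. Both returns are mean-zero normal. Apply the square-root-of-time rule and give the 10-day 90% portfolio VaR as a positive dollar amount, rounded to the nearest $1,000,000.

σ_p = √(0.27²·1.108² + 0.73²·4.2² + 2·-0.05·0.27·0.73·1.108·4.2) = 3.066%.
σ_{10d} = 3.066% × √10 = 9.696%.
z(90%) = 1.282.
VaR = 1.282 × 9.696% = 12.430%; on $3,000,000,000 that is $372,900,000.

$373,000,000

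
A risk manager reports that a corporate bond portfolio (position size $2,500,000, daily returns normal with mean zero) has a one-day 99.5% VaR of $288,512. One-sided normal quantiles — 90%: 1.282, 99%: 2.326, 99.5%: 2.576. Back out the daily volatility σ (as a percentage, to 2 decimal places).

4.48%

VaR as a fraction: $288,512 / $2,500,000 = 11.540%.
σ = VaR / z = 11.540% / 2.576 = 4.480%.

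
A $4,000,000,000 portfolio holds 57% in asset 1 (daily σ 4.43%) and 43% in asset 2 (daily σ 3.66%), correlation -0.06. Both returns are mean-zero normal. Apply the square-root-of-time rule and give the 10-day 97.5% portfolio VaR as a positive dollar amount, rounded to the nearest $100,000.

$717,500,000

σ_p = √(0.57²·4.43² + 0.43²·3.66² + 2·-0.06·0.57·0.43·4.43·3.66) = 2.894%.
σ_{10d} = 2.894% × √10 = 9.152%.
z(97.5%) = 1.960.
VaR = 1.960 × 9.152% = 17.938%; on $4,000,000,000 that is $717,520,000.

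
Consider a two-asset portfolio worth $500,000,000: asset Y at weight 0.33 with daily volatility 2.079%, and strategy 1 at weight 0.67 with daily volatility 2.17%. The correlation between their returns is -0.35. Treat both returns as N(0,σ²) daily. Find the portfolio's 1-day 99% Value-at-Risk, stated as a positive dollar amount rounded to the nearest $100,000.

σ_p² = 0.33²·2.079² + 0.67²·2.17² + 2·-0.35·0.33·0.67·2.079·2.17 = 1.8863 (%²).
σ_p = √1.8863 = 1.373%.
At 99%, z = 2.326.
VaR = 2.326 × 1.373% = 3.194%; on $500,000,000 that is $15,970,000.

$16,000,000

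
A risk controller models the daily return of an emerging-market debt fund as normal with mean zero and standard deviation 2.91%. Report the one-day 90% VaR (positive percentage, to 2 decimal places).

3.73%

At 90% one-sided, z = 1.282.
VaR = z·σ = 1.282 × 2.91% = 3.731%.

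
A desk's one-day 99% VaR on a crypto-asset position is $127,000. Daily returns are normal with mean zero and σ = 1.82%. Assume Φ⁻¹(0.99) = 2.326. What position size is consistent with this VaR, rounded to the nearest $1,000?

$3,000,000

VaR as a fraction of value: z·σ = 2.326 × 1.82% = 4.23332%.
Position = $127,000 / 0.0423332 = $3,000,009.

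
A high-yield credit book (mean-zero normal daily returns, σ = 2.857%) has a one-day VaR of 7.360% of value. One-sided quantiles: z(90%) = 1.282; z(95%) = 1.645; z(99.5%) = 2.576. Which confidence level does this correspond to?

Implied z = VaR/σ = 7.360 / 2.857 = 2.576.
This matches z(99.5%) = 2.576.

99.5%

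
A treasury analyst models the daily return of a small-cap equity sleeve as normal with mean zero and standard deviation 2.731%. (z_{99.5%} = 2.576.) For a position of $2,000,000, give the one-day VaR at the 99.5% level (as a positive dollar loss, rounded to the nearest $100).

VaR = z·σ = 2.576 × 2.731% = 7.035%.
On $2,000,000: 0.07035 × $2,000,000 = $140,700.

$140,700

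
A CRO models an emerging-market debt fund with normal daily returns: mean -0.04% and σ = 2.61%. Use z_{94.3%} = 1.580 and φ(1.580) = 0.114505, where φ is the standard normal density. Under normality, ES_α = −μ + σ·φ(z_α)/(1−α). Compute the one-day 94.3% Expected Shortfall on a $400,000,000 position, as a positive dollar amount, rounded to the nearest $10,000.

Tail multiplier: φ(z)/(1−α) = 0.114505 / 0.057 = 2.009.
ES = −(-0.04%) + 2.61% × 2.009 = 5.283%.
On $400,000,000: 0.05283 × $400,000,000 = $21,132,000.

$21,130,000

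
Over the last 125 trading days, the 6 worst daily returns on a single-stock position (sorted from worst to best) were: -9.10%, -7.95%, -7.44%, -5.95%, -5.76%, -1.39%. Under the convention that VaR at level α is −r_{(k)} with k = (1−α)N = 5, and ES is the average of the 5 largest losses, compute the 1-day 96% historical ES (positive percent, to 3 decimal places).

The 5 worst returns sum to -36.20%.
ES = −(-36.20%) / 5 = 7.24% ≈ 7.240%.

7.240%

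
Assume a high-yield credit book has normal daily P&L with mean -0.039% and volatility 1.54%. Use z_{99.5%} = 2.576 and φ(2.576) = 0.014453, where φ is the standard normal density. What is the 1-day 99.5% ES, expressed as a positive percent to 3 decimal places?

4.491%

Tail multiplier: φ(z)/(1−α) = 0.014453 / 0.005 = 2.891.
ES = −(-0.039%) + 1.54% × 2.891 = 4.491%.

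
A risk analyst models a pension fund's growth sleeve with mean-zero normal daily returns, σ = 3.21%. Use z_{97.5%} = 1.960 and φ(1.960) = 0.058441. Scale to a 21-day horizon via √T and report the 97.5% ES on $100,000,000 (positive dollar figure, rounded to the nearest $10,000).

σ_{21d} = 3.21% × √21 = 14.710%.
ES multiplier = φ(z)/(1−α) = 0.058441/0.025 = 2.338.
ES = 14.710% × 2.338 = 34.392%; on $100,000,000: $34,392,000.

$34,390,000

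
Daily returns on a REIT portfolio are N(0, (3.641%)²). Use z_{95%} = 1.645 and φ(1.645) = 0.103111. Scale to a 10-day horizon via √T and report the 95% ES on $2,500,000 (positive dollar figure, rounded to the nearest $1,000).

$594,000

σ_{10d} = 3.641% × √10 = 11.514%.
ES multiplier = φ(z)/(1−α) = 0.103111/0.05 = 2.062.
ES = 11.514% × 2.062 = 23.742%; on $2,500,000: $593,550.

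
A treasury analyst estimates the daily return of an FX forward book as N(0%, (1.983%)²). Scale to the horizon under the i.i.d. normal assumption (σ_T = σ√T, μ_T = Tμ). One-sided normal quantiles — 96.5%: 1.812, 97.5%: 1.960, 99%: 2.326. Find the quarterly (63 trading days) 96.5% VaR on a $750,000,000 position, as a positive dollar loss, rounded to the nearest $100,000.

$213,900,000

σ_{63d} = 1.983% × √63 = 15.740%.
VaR = 1.812 × 15.740% = 28.521%.
On $750,000,000: 0.28521 × $750,000,000 = $213,907,500.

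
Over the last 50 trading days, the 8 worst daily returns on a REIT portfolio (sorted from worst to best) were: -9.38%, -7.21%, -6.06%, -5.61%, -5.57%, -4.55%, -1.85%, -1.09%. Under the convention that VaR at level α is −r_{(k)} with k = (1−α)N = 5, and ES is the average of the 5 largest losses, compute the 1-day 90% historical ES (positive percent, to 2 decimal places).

The 5 worst returns sum to -33.83%.
ES = −(-33.83%) / 5 = 6.766% ≈ 6.77%.

6.77%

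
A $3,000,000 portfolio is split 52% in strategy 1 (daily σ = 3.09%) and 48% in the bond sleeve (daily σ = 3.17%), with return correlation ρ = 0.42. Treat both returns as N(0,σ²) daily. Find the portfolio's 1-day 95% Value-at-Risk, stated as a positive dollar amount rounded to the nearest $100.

$130,100

σ_p² = 0.52²·3.09² + 0.48²·3.17² + 2·0.42·0.52·0.48·3.09·3.17 = 6.9508 (%²).
σ_p = √6.9508 = 2.636%.
At 95%, z = 1.645.
VaR = 1.645 × 2.636% = 4.336%; on $3,000,000 that is $130,080.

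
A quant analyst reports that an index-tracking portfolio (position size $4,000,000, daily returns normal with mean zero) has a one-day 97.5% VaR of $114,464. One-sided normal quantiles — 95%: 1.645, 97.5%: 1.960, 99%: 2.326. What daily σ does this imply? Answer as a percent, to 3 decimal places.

1.460%

VaR as a fraction: $114,464 / $4,000,000 = 2.862%.
σ = VaR / z = 2.862% / 1.960 = 1.460%.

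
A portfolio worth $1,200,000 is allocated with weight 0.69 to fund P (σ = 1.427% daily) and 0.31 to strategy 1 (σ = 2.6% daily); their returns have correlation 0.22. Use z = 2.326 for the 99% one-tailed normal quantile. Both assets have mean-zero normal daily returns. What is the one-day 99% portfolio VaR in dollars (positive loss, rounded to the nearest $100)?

σ_p² = 0.69²·1.427² + 0.31²·2.6² + 2·0.22·0.69·0.31·1.427·2.6 = 1.9683 (%²).
σ_p = √1.9683 = 1.403%.
VaR = 2.326 × 1.403% = 3.263%; on $1,200,000 that is $39,156.

$39,200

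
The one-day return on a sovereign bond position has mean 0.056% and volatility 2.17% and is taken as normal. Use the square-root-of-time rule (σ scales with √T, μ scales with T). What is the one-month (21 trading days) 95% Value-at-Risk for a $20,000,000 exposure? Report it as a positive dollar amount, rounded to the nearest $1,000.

At 95%, z = 1.645.
σ_{21d} = 2.17% × √21 = 9.944%; μ_{21d} = 21 × 0.056% = 1.176%.
VaR = −(1.176%) + 1.645 × 9.944% = 15.182%.
On $20,000,000: 0.15182 × $20,000,000 = $3,036,400.

$3,036,000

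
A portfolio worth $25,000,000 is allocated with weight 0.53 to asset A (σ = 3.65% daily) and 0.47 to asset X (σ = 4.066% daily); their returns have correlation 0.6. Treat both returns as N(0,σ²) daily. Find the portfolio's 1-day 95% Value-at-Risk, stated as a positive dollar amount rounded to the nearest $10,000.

$1,410,000

σ_p² = 0.53²·3.65² + 0.47²·4.066² + 2·0.6·0.53·0.47·3.65·4.066 = 11.8305 (%²).
σ_p = √11.8305 = 3.440%.
At 95%, z = 1.645.
VaR = 1.645 × 3.440% = 5.659%; on $25,000,000 that is $1,414,750.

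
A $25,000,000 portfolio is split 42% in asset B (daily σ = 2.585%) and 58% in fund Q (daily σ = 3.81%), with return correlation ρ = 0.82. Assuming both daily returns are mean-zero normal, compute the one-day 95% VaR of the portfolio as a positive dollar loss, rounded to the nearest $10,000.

σ_p² = 0.42²·2.585² + 0.58²·3.81² + 2·0.82·0.42·0.58·2.585·3.81 = 9.9966 (%²).
σ_p = √9.9966 = 3.162%.
At 95%, z = 1.645.
VaR = 1.645 × 3.162% = 5.201%; on $25,000,000 that is $1,300,250.

$1,300,000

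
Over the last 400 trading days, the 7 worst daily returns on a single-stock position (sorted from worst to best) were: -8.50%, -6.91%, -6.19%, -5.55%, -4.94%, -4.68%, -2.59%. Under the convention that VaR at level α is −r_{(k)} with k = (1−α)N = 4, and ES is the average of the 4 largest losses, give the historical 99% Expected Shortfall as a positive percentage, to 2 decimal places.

6.79%

The 4 worst returns sum to -27.15%.
ES = −(-27.15%) / 4 = 6.7875% ≈ 6.79%.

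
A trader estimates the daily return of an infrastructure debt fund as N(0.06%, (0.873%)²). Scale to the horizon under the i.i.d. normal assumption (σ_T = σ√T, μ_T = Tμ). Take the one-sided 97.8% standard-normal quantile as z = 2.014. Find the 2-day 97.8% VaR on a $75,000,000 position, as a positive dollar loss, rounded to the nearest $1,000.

σ_{2d} = 0.873% × √2 = 1.235%; μ_{2d} = 2 × 0.06% = 0.120%.
VaR = −(0.120%) + 2.014 × 1.235% = 2.367%.
On $75,000,000: 0.02367 × $75,000,000 = $1,775,250.

$1,775,000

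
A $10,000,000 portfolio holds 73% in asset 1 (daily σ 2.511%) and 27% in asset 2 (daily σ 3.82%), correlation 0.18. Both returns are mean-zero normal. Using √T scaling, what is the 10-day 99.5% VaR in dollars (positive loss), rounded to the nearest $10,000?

$1,840,000

σ_p = √(0.73²·2.511² + 0.27²·3.82² + 2·0.18·0.73·0.27·2.511·3.82) = 2.259%.
σ_{10d} = 2.259% × √10 = 7.144%.
z(99.5%) = 2.576.
VaR = 2.576 × 7.144% = 18.403%; on $10,000,000 that is $1,840,300.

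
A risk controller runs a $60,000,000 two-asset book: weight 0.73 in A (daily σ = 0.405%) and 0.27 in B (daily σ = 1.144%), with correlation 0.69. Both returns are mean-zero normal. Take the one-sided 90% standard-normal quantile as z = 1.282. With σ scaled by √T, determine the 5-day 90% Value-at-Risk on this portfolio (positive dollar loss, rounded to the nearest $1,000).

$956,000

σ_p = √(0.73²·0.405² + 0.27²·1.144² + 2·0.69·0.73·0.27·0.405·1.144) = 0.556%.
σ_{5d} = 0.556% × √5 = 1.243%.
VaR = 1.282 × 1.243% = 1.594%; on $60,000,000 that is $956,400.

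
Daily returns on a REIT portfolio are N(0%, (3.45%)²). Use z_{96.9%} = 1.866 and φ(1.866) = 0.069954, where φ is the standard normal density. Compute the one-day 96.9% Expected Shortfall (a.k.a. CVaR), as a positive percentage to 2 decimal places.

7.79%

Tail multiplier: φ(z)/(1−α) = 0.069954 / 0.031 = 2.257.
ES = 3.45% × 2.257 = 7.787%.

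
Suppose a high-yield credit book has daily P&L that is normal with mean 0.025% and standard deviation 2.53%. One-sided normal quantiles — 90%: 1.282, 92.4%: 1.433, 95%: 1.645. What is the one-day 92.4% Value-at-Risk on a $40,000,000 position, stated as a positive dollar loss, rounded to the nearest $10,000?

$1,440,000

VaR = −μ + z·σ = −(0.025%) + 1.433 × 2.53% = 3.600%.
On $40,000,000: 0.03600 × $40,000,000 = $1,440,000.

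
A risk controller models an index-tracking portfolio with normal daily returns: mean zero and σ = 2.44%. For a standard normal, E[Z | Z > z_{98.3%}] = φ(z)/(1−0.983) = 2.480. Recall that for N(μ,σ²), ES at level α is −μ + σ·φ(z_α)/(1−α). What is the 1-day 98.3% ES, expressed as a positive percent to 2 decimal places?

ES = 2.44% × 2.480 = 6.051%.

6.05%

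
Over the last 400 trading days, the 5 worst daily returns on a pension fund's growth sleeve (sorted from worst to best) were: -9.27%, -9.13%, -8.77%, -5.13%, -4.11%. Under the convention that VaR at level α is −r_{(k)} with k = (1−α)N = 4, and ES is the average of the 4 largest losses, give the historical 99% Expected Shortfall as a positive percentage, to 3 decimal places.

8.075%

The 4 worst returns sum to -32.30%.
ES = −(-32.30%) / 4 = 8.075%.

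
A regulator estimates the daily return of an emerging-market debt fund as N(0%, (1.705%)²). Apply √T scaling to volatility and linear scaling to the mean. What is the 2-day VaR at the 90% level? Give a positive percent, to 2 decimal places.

At 90%, z = 1.282.
σ_{2d} = 1.705% × √2 = 2.411%.
VaR = 1.282 × 2.411% = 3.091%.

3.09%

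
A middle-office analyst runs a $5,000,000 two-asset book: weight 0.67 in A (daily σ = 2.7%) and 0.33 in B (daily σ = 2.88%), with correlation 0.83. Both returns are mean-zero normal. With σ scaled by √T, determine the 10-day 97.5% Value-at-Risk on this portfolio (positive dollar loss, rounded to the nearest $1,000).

σ_p = √(0.67²·2.7² + 0.33²·2.88² + 2·0.83·0.67·0.33·2.7·2.88) = 2.651%.
σ_{10d} = 2.651% × √10 = 8.383%.
z(97.5%) = 1.960.
VaR = 1.960 × 8.383% = 16.431%; on $5,000,000 that is $821,550.

$822,000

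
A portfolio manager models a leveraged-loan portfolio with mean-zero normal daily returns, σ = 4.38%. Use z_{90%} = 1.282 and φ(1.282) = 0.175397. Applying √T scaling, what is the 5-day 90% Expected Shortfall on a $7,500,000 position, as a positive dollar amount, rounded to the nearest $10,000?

$1,290,000

σ_{5d} = 4.38% × √5 = 9.794%.
ES multiplier = φ(z)/(1−α) = 0.175397/0.1 = 1.754.
ES = 9.794% × 1.754 = 17.179%; on $7,500,000: $1,288,425.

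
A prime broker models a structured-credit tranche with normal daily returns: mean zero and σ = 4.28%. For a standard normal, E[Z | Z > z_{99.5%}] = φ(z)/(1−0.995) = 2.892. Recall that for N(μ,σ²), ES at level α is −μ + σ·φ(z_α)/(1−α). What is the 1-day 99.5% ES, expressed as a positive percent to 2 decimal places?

12.38%

ES = 4.28% × 2.892 = 12.378%.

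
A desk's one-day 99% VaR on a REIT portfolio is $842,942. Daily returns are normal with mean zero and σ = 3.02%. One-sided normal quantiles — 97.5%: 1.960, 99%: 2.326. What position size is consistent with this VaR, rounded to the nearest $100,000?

$12,000,000

VaR as a fraction of value: z·σ = 2.326 × 3.02% = 7.02452%.
Position = $842,942 / 0.0702452 = $11,999,994.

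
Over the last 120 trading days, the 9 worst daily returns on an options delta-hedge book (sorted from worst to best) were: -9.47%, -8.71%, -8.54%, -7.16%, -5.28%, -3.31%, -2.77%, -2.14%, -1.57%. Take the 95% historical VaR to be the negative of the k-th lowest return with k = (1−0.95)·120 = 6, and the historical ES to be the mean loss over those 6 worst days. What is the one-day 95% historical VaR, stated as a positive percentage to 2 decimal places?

3.31%

k = 6; the 6th lowest return is -3.31%, so VaR = 3.31%.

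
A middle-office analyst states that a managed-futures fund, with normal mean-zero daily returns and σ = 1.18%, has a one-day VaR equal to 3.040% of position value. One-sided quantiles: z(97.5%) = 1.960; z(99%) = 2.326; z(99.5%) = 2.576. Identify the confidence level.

99.5%

Implied z = VaR/σ = 3.040 / 1.18 = 2.576.
This matches z(99.5%) = 2.576.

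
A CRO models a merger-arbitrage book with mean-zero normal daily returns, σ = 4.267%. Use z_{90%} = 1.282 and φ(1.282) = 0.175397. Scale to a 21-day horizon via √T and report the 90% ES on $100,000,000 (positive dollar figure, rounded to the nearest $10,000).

σ_{21d} = 4.267% × √21 = 19.554%.
ES multiplier = φ(z)/(1−α) = 0.175397/0.1 = 1.754.
ES = 19.554% × 1.754 = 34.298%; on $100,000,000: $34,298,000.

$34,300,000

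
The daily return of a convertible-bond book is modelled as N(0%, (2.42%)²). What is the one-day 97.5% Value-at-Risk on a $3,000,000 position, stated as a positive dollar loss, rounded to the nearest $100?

At 97.5% one-sided, z = 1.960.
VaR = z·σ = 1.960 × 2.42% = 4.743%.
On $3,000,000: 0.04743 × $3,000,000 = $142,290.

$142,300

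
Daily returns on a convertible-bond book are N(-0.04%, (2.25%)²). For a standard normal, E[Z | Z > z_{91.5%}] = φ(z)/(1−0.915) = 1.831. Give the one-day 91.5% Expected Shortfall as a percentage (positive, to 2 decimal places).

4.16%

ES = −(-0.04%) + 2.25% × 1.831 = 4.160%.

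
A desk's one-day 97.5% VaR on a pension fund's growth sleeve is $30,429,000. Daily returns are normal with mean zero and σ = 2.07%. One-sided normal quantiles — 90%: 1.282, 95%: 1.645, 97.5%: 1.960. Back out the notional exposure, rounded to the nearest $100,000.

$750,000,000

VaR as a fraction of value: z·σ = 1.960 × 2.07% = 4.0572%.
Position = $30,429,000 / 0.040572 = $750,000,000.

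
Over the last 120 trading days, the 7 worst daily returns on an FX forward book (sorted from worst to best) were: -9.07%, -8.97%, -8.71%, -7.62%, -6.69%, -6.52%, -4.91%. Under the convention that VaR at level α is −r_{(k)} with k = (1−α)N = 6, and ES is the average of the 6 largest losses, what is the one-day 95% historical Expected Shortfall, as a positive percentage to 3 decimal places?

7.930%

The 6 worst returns sum to -47.58%.
ES = −(-47.58%) / 6 = 7.93% ≈ 7.930%.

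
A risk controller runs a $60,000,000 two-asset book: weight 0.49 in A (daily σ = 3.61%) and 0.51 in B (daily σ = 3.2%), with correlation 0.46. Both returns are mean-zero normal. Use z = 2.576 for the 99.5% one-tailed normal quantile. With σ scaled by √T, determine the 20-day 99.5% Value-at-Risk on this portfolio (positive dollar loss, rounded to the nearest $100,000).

σ_p = √(0.49²·3.61² + 0.51²·3.2² + 2·0.46·0.49·0.51·3.61·3.2) = 2.907%.
σ_{20d} = 2.907% × √20 = 13.000%.
VaR = 2.576 × 13.000% = 33.488%; on $60,000,000 that is $20,092,800.

$20,100,000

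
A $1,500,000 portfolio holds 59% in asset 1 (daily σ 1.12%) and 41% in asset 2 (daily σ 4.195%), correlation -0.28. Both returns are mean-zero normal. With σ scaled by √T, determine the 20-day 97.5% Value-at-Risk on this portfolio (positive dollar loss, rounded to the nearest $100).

$218,400

σ_p = √(0.59²·1.12² + 0.41²·4.195² + 2·-0.28·0.59·0.41·1.12·4.195) = 1.661%.
σ_{20d} = 1.661% × √20 = 7.428%.
z(97.5%) = 1.960.
VaR = 1.960 × 7.428% = 14.559%; on $1,500,000 that is $218,385.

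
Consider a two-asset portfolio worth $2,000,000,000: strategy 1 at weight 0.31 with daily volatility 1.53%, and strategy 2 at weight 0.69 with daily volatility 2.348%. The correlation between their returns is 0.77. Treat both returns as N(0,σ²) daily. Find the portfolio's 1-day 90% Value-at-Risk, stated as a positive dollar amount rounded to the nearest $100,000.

$51,500,000

σ_p² = 0.31²·1.53² + 0.69²·2.348² + 2·0.77·0.31·0.69·1.53·2.348 = 4.0331 (%²).
σ_p = √4.0331 = 2.008%.
At 90%, z = 1.282.
VaR = 1.282 × 2.008% = 2.574%; on $2,000,000,000 that is $51,480,000.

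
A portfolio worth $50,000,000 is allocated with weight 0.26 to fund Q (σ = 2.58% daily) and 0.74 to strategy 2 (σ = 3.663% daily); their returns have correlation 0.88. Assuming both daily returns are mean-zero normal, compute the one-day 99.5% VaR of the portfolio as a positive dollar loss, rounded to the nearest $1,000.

σ_p² = 0.26²·2.58² + 0.74²·3.663² + 2·0.88·0.26·0.74·2.58·3.663 = 10.9976 (%²).
σ_p = √10.9976 = 3.316%.
At 99.5%, z = 2.576.
VaR = 2.576 × 3.316% = 8.542%; on $50,000,000 that is $4,271,000.

$4,271,000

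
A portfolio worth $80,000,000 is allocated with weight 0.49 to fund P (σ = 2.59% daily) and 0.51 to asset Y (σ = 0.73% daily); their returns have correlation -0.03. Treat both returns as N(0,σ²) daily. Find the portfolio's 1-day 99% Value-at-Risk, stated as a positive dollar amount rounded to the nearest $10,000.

$2,440,000

σ_p² = 0.49²·2.59² + 0.51²·0.73² + 2·-0.03·0.49·0.51·2.59·0.73 = 1.7209 (%²).
σ_p = √1.7209 = 1.312%.
At 99%, z = 2.326.
VaR = 2.326 × 1.312% = 3.052%; on $80,000,000 that is $2,441,600.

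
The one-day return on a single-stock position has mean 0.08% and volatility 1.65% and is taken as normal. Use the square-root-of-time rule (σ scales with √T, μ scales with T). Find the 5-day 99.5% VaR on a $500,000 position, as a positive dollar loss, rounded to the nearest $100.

At 99.5%, z = 2.576.
σ_{5d} = 1.65% × √5 = 3.690%; μ_{5d} = 5 × 0.08% = 0.400%.
VaR = −(0.400%) + 2.576 × 3.690% = 9.105%.
On $500,000: 0.09105 × $500,000 = $45,525.

$45,500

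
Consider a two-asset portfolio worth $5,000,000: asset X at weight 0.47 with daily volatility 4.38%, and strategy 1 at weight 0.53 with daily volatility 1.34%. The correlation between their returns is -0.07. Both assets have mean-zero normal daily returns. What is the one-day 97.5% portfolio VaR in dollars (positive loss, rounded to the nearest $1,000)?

σ_p² = 0.47²·4.38² + 0.53²·1.34² + 2·-0.07·0.47·0.53·4.38·1.34 = 4.5375 (%²).
σ_p = √4.5375 = 2.130%.
At 97.5%, z = 1.960.
VaR = 1.960 × 2.130% = 4.175%; on $5,000,000 that is $208,750.

$209,000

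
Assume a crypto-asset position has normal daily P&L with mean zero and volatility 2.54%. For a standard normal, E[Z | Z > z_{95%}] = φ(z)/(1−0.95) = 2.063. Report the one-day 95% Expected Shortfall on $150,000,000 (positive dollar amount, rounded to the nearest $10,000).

ES = 2.54% × 2.063 = 5.240%.
On $150,000,000: 0.05240 × $150,000,000 = $7,860,000.

$7,860,000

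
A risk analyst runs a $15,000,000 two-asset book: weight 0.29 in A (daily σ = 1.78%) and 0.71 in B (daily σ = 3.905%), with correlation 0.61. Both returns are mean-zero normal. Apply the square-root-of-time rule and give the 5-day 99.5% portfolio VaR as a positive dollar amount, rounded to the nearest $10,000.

σ_p = √(0.29²·1.78² + 0.71²·3.905² + 2·0.61·0.29·0.71·1.78·3.905) = 3.114%.
σ_{5d} = 3.114% × √5 = 6.963%.
z(99.5%) = 2.576.
VaR = 2.576 × 6.963% = 17.937%; on $15,000,000 that is $2,690,550.

$2,690,000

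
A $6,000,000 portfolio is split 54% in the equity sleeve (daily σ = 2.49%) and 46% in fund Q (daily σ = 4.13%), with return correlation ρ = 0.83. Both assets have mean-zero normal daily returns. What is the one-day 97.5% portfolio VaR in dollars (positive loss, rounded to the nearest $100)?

σ_p² = 0.54²·2.49² + 0.46²·4.13² + 2·0.83·0.54·0.46·2.49·4.13 = 9.6576 (%²).
σ_p = √9.6576 = 3.108%.
At 97.5%, z = 1.960.
VaR = 1.960 × 3.108% = 6.092%; on $6,000,000 that is $365,520.

$365,500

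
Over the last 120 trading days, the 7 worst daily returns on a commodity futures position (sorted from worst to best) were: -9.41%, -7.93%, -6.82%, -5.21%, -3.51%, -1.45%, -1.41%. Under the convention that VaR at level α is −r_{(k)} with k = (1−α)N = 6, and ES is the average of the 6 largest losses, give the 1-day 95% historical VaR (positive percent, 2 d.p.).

1.45%

k = 6; the 6th lowest return is -1.45%, so VaR = 1.45%.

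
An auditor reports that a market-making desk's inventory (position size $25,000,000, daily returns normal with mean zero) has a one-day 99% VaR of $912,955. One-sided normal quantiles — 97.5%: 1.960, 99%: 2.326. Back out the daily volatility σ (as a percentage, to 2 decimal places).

VaR as a fraction: $912,955 / $25,000,000 = 3.652%.
σ = VaR / z = 3.652% / 2.326 = 1.570%.

1.57%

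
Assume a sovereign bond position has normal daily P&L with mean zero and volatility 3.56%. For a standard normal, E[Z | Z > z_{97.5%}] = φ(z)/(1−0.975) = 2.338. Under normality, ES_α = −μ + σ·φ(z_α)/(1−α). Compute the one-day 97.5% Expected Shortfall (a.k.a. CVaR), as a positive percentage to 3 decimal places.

ES = 3.56% × 2.338 = 8.323%.

8.323%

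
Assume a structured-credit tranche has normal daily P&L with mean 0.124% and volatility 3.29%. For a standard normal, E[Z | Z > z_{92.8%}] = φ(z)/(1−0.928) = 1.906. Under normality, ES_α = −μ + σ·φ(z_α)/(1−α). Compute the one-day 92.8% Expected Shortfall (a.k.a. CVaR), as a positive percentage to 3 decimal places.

6.147%

ES = −(0.124%) + 3.29% × 1.906 = 6.147%.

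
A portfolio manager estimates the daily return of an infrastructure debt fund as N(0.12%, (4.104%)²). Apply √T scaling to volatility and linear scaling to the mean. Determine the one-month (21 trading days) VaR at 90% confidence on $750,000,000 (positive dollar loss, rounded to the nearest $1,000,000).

At 90%, z = 1.282.
σ_{21d} = 4.104% × √21 = 18.807%; μ_{21d} = 21 × 0.12% = 2.520%.
VaR = −(2.520%) + 1.282 × 18.807% = 21.591%.
On $750,000,000: 0.21591 × $750,000,000 = $161,932,500.

$162,000,000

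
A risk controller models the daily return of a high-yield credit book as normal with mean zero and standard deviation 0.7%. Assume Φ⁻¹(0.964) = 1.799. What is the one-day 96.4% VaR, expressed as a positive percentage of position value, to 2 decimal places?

1.26%

VaR = z·σ = 1.799 × 0.7% = 1.259%.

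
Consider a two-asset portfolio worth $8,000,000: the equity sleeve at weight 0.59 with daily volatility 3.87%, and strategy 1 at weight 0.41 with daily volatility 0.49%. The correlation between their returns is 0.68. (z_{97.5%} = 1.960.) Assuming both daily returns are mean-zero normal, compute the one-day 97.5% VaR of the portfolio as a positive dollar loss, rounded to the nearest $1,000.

σ_p² = 0.59²·3.87² + 0.41²·0.49² + 2·0.68·0.59·0.41·3.87·0.49 = 5.8777 (%²).
σ_p = √5.8777 = 2.424%.
VaR = 1.960 × 2.424% = 4.751%; on $8,000,000 that is $380,080.

$380,000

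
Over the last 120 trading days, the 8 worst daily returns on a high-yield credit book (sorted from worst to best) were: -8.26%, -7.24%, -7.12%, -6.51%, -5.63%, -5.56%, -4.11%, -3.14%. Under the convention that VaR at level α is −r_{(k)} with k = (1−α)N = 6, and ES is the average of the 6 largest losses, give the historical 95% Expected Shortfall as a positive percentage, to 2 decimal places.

The 6 worst returns sum to -40.32%.
ES = −(-40.32%) / 6 = 6.72%.

6.72%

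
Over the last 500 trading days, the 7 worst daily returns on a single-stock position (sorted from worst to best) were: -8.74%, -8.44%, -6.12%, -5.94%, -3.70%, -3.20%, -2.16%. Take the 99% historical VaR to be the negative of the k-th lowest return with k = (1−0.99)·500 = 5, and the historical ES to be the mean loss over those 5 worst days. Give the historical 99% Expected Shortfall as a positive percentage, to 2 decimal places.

The 5 worst returns sum to -32.94%.
ES = −(-32.94%) / 5 = 6.588% ≈ 6.59%.

6.59%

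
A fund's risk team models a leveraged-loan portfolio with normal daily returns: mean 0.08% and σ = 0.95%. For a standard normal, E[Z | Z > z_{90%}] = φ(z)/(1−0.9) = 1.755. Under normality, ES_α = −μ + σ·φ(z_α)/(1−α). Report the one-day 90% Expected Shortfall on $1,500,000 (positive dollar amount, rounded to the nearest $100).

ES = −(0.08%) + 0.95% × 1.755 = 1.587%.
On $1,500,000: 0.01587 × $1,500,000 = $23,805.

$23,800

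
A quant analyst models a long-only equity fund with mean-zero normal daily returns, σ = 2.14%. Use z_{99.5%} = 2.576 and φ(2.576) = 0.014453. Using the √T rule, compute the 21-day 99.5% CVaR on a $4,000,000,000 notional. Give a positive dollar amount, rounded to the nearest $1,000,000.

σ_{21d} = 2.14% × √21 = 9.807%.
ES multiplier = φ(z)/(1−α) = 0.014453/0.005 = 2.891.
ES = 9.807% × 2.891 = 28.352%; on $4,000,000,000: $1,134,080,000.

$1,134,000,000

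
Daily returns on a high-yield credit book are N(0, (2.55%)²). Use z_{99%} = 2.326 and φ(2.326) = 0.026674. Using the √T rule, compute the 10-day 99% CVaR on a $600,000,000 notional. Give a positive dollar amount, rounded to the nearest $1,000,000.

σ_{10d} = 2.55% × √10 = 8.064%.
ES multiplier = φ(z)/(1−α) = 0.026674/0.01 = 2.667.
ES = 8.064% × 2.667 = 21.507%; on $600,000,000: $129,042,000.

$129,000,000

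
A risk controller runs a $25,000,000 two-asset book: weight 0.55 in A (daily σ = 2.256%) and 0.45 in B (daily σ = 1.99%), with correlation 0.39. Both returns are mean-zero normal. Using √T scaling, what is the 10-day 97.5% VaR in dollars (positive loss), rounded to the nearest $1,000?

$2,775,000

σ_p = √(0.55²·2.256² + 0.45²·1.99² + 2·0.39·0.55·0.45·2.256·1.99) = 1.791%.
σ_{10d} = 1.791% × √10 = 5.664%.
z(97.5%) = 1.960.
VaR = 1.960 × 5.664% = 11.101%; on $25,000,000 that is $2,775,250.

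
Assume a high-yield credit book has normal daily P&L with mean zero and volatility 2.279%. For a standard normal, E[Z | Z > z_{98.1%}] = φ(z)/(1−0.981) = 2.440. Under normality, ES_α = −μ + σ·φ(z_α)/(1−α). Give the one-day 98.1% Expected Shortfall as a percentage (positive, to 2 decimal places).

5.56%

ES = 2.279% × 2.440 = 5.561%.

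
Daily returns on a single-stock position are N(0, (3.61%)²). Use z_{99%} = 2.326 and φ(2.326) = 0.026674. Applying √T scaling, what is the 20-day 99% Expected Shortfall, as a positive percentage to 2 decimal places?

σ_{20d} = 3.61% × √20 = 16.144%.
ES multiplier = φ(z)/(1−α) = 0.026674/0.01 = 2.667.
ES = 16.144% × 2.667 = 43.056%.

43.06%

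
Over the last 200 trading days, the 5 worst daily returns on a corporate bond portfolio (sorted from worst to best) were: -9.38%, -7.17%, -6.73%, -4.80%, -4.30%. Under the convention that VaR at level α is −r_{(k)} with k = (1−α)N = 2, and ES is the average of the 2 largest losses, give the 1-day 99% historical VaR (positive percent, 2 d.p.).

k = 2; the 2nd lowest return is -7.17%, so VaR = 7.17%.

7.17%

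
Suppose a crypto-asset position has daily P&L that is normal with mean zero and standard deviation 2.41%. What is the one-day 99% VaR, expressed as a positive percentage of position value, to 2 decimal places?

At 99% one-sided, z = 2.326.
VaR = z·σ = 2.326 × 2.41% = 5.606%.

5.61%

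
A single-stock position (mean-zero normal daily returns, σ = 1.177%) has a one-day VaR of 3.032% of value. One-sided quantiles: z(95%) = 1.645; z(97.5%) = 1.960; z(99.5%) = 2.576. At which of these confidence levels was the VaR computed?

Implied z = VaR/σ = 3.032 / 1.177 = 2.576.
This matches z(99.5%) = 2.576.

99.5%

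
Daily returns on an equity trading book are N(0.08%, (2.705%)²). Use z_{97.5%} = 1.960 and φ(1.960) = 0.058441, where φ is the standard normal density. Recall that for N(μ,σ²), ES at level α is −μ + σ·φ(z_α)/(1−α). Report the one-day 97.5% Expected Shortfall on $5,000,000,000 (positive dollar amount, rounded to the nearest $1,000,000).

$312,000,000

Tail multiplier: φ(z)/(1−α) = 0.058441 / 0.025 = 2.338.
ES = −(0.08%) + 2.705% × 2.338 = 6.244%.
On $5,000,000,000: 0.06244 × $5,000,000,000 = $312,200,000.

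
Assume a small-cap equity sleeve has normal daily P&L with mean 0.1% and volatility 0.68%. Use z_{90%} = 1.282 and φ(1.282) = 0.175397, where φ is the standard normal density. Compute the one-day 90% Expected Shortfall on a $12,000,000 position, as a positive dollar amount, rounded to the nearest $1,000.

$131,000

Tail multiplier: φ(z)/(1−α) = 0.175397 / 0.1 = 1.754.
ES = −(0.1%) + 0.68% × 1.754 = 1.093%.
On $12,000,000: 0.01093 × $12,000,000 = $131,160.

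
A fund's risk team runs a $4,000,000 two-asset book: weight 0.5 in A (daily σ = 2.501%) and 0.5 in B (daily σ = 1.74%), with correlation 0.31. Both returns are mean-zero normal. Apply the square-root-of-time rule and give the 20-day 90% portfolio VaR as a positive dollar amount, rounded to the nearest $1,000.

σ_p = √(0.5²·2.501² + 0.5²·1.74² + 2·0.31·0.5·0.5·2.501·1.74) = 1.731%.
σ_{20d} = 1.731% × √20 = 7.741%.
z(90%) = 1.282.
VaR = 1.282 × 7.741% = 9.924%; on $4,000,000 that is $396,960.

$397,000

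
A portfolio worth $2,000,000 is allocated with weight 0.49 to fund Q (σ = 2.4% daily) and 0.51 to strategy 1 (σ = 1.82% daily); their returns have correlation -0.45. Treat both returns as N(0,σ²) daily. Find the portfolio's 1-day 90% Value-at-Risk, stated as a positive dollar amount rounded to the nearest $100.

σ_p² = 0.49²·2.4² + 0.51²·1.82² + 2·-0.45·0.49·0.51·2.4·1.82 = 1.2621 (%²).
σ_p = √1.2621 = 1.123%.
At 90%, z = 1.282.
VaR = 1.282 × 1.123% = 1.440%; on $2,000,000 that is $28,800.

$28,800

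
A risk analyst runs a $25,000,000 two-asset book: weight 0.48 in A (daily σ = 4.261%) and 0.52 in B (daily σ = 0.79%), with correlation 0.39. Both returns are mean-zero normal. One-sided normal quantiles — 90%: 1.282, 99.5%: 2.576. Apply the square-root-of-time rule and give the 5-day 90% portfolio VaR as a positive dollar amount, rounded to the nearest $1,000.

σ_p = √(0.48²·4.261² + 0.52²·0.79² + 2·0.39·0.48·0.52·4.261·0.79) = 2.238%.
σ_{5d} = 2.238% × √5 = 5.004%.
VaR = 1.282 × 5.004% = 6.415%; on $25,000,000 that is $1,603,750.

$1,604,000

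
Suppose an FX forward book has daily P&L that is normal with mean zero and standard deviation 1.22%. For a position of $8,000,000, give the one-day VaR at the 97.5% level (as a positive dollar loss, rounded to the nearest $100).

At 97.5% one-sided, z = 1.960.
VaR = z·σ = 1.960 × 1.22% = 2.391%.
On $8,000,000: 0.02391 × $8,000,000 = $191,280.

$191,300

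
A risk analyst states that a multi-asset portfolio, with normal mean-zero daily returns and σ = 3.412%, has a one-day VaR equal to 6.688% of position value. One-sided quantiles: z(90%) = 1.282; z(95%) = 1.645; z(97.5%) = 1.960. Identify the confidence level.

97.5%

Implied z = VaR/σ = 6.688 / 3.412 = 1.960.
This matches z(97.5%) = 1.960.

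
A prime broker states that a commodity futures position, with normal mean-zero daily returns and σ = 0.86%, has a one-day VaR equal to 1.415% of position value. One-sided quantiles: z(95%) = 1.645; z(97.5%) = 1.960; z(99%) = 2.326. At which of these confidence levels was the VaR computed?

95%

Implied z = VaR/σ = 1.415 / 0.86 = 1.645.
This matches z(95%) = 1.645.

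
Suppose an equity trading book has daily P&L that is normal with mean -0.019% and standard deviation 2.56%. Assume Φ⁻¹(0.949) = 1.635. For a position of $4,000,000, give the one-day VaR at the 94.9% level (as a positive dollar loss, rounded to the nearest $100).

$168,200

VaR = −μ + z·σ = −(-0.019%) + 1.635 × 2.56% = 4.205%.
On $4,000,000: 0.04205 × $4,000,000 = $168,200.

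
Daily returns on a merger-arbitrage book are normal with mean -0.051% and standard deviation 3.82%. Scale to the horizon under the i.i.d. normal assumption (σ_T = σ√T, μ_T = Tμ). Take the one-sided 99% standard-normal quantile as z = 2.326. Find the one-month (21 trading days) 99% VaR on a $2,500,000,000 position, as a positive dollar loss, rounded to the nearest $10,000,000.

σ_{21d} = 3.82% × √21 = 17.505%; μ_{21d} = 21 × -0.051% = -1.071%.
VaR = −(-1.071%) + 2.326 × 17.505% = 41.788%.
On $2,500,000,000: 0.41788 × $2,500,000,000 = $1,044,700,000.

$1,040,000,000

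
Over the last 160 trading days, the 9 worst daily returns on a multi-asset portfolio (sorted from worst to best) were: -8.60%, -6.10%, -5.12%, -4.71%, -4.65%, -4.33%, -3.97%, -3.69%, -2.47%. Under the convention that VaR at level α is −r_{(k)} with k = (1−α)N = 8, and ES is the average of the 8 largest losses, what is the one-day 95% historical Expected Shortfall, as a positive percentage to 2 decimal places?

The 8 worst returns sum to -41.17%.
ES = −(-41.17%) / 8 = 5.14625% ≈ 5.15%.

5.15%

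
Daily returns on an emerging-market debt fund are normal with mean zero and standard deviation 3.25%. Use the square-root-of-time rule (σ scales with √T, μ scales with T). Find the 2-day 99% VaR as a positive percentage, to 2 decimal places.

At 99%, z = 2.326.
σ_{2d} = 3.25% × √2 = 4.596%.
VaR = 2.326 × 4.596% = 10.690%.

10.69%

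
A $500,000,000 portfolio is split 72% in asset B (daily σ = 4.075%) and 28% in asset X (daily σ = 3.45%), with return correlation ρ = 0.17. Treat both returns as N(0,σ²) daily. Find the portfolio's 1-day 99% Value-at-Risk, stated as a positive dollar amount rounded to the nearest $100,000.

$37,700,000

σ_p² = 0.72²·4.075² + 0.28²·3.45² + 2·0.17·0.72·0.28·4.075·3.45 = 10.5052 (%²).
σ_p = √10.5052 = 3.241%.
At 99%, z = 2.326.
VaR = 2.326 × 3.241% = 7.539%; on $500,000,000 that is $37,695,000.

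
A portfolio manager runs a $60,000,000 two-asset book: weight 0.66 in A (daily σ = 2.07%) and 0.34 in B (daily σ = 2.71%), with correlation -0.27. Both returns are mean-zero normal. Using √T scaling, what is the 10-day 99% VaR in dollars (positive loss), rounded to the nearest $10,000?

σ_p = √(0.66²·2.07² + 0.34²·2.71² + 2·-0.27·0.66·0.34·2.07·2.71) = 1.427%.
σ_{10d} = 1.427% × √10 = 4.513%.
z(99%) = 2.326.
VaR = 2.326 × 4.513% = 10.497%; on $60,000,000 that is $6,298,200.

$6,300,000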